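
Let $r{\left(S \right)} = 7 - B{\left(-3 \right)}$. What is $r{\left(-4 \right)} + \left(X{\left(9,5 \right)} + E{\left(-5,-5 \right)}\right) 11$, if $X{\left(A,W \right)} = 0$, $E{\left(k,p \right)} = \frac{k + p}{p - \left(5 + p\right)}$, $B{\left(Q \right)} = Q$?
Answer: $32$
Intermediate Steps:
$E{\left(k,p \right)} = - \frac{k}{5} - \frac{p}{5}$ ($E{\left(k,p \right)} = \frac{k + p}{-5} = \left(k + p\right) \left(- \frac{1}{5}\right) = - \frac{k}{5} - \frac{p}{5}$)
$r{\left(S \right)} = 10$ ($r{\left(S \right)} = 7 - -3 = 7 + 3 = 10$)
$r{\left(-4 \right)} + \left(X{\left(9,5 \right)} + E{\left(-5,-5 \right)}\right) 11 = 10 + \left(0 - -2\right) 11 = 10 + \left(0 + \left(1 + 1\right)\right) 11 = 10 + \left(0 + 2\right) 11 = 10 + 2 \cdot 11 = 10 + 22 = 32$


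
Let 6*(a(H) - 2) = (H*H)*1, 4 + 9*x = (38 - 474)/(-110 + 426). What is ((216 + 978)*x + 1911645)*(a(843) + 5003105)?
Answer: 4639003524144355/474 ≈ 9.7869e+12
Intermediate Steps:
x = -425/711 (x = -4/9 + ((38 - 474)/(-110 + 426))/9 = -4/9 + (-436/316)/9 = -4/9 + (-436*1/316)/9 = -4/9 + (1/9)*(-109/79) = -4/9 - 109/711 = -425/711 ≈ -0.59775)
a(H) = 2 + H**2/6 (a(H) = 2 + ((H*H)*1)/6 = 2 + (H**2*1)/6 = 2 + H**2/6)
((216 + 978)*x + 1911645)*(a(843) + 5003105) = ((216 + 978)*(-425/711) + 1911645)*((2 + (1/6)*843**2) + 5003105) = (1194*(-425/711) + 1911645)*((2 + (1/6)*710649) + 5003105) = (-169150/237 + 1911645)*((2 + 236883/2) + 5003105) = 452890715*(236887/2 + 5003105)/237 = (452890715/237)*(10243097/2) = 4639003524144355/474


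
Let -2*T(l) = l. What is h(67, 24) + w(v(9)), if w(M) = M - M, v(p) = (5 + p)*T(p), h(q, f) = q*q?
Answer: 4489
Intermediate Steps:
T(l) = -l/2
h(q, f) = q²
v(p) = -p*(5 + p)/2 (v(p) = (5 + p)*(-p/2) = -p*(5 + p)/2)
w(M) = 0
h(67, 24) + w(v(9)) = 67² + 0 = 4489 + 0 = 4489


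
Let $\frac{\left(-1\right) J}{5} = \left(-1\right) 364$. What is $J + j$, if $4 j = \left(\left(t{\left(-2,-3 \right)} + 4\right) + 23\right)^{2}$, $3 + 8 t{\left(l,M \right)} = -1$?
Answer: $\frac{31929}{16} \approx 1995.6$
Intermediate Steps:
$t{\left(l,M \right)} = - \frac{1}{2}$ ($t{\left(l,M \right)} = - \frac{3}{8} + \frac{1}{8} \left(-1\right) = - \frac{3}{8} - \frac{1}{8} = - \frac{1}{2}$)
$J = 1820$ ($J = - 5 \left(\left(-1\right) 364\right) = \left(-5\right) \left(-364\right) = 1820$)
$j = \frac{2809}{16}$ ($j = \frac{\left(\left(- \frac{1}{2} + 4\right) + 23\right)^{2}}{4} = \frac{\left(\frac{7}{2} + 23\right)^{2}}{4} = \frac{\left(\frac{53}{2}\right)^{2}}{4} = \frac{1}{4} \cdot \frac{2809}{4} = \frac{2809}{16} \approx 175.56$)
$J + j = 1820 + \frac{2809}{16} = \frac{31929}{16}$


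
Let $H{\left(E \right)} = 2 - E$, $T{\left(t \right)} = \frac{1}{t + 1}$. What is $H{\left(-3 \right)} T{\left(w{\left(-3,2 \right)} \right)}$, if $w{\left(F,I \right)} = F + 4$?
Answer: $\frac{5}{2} \approx 2.5$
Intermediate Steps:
$w{\left(F,I \right)} = 4 + F$
$T{\left(t \right)} = \frac{1}{1 + t}$
$H{\left(-3 \right)} T{\left(w{\left(-3,2 \right)} \right)} = \frac{2 - -3}{1 + \left(4 - 3\right)} = \frac{2 + 3}{1 + 1} = \frac{5}{2}$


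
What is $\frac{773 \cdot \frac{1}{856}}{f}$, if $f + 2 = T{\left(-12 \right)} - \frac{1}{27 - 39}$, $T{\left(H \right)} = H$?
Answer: $- \frac{2319}{35738} \approx -0.064889$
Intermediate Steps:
$f = - \frac{167}{12}$ ($f = -2 - \left(12 + \frac{1}{27 - 39}\right) = -2 - \frac{143}{12} = - \frac{167}{12} \approx -13.917$)
$\frac{773 \cdot \frac{1}{856}}{f} = \frac{773 \cdot \frac{1}{856}}{- \frac{167}{12}} = 773 \cdot \frac{1}{856} \left(- \frac{12}{167}\right) = \frac{773}{856} \left(- \frac{12}{167}\right) = - \frac{2319}{35738}$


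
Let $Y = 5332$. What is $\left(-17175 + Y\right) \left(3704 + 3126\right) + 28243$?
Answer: $-80859447$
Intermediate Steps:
$\left(-17175 + Y\right) \left(3704 + 3126\right) + 28243 = \left(-17175 + 5332\right) \left(3704 + 3126\right) + 28243 = \left(-11843\right) 6830 + 28243 = -80887690 + 28243 = -80859447$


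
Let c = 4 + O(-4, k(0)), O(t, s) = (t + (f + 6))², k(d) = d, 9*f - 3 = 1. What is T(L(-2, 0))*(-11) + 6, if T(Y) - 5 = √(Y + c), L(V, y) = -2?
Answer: -49 - 11*√646/9 ≈ -80.065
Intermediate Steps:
f = 4/9 (f = ⅓ + (⅑)*1 = ⅓ + ⅑ = 4/9 ≈ 0.44444)
O(t, s) = (58/9 + t)² (O(t, s) = (t + (4/9 + 6))² = (t + 58/9)² = (58/9 + t)²)
c = 808/81 (c = 4 + (58 + 9*(-4))²/81 = 4 + (58 - 36)²/81 = 4 + (1/81)*22² = 4 + (1/81)*484 = 4 + 484/81 = 808/81 ≈ 9.9753)
T(Y) = 5 + √(808/81 + Y) (T(Y) = 5 + √(Y + 808/81) = 5 + √(808/81 + Y))
T(L(-2, 0))*(-11) + 6 = (5 + √(808 + 81*(-2))/9)*(-11) + 6 = (5 + √(808 - 162)/9)*(-11) + 6 = (5 + √646/9)*(-11) + 6 = (-55 - 11*√646/9) + 6 = -49 - 11*√646/9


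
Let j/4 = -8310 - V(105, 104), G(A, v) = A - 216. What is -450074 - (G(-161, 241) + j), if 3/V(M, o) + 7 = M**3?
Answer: -241049059707/578809 ≈ -4.1646e+5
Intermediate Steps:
G(A, v) = -216 + A
V(M, o) = 3/(-7 + M**3)
j = -19239611166/578809 (j = 4*(-8310 - 3/(-7 + 105**3)) = 4*(-8310 - 3/(-7 + 1157625)) = 4*(-8310 - 3/1157618) = 4*(-9619805583/1157618) = -19239611166/578809 ≈ -33240.)
-450074 - (G(-161, 241) + j) = -450074 - ((-216 - 161) - 19239611166/578809) = -450074 - (-377 - 19239611166/578809) = -450074 - 1*(-19457822159/578809) = -450074 + 19457822159/578809 = -241049059707/578809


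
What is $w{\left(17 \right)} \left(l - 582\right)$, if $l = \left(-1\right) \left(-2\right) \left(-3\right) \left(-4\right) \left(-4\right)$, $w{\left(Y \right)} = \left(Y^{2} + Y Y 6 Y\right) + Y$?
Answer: $-20193552$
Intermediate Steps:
$w{\left(Y \right)} = Y + Y^{2} + 6 Y^{3}$ ($w{\left(Y \right)} = \left(Y^{2} + Y^{2} \cdot 6 Y\right) + Y = \left(Y^{2} + 6 Y^{2} Y\right) + Y = \left(Y^{2} + 6 Y^{3}\right) + Y = Y + Y^{2} + 6 Y^{3}$)
$l = -96$ ($l = 2 \left(-3\right) \left(-4\right) \left(-4\right) = \left(-6\right) \left(-4\right) \left(-4\right) = 24 \left(-4\right) = -96$)
$w{\left(17 \right)} \left(l - 582\right) = 17 \left(1 + 17 + 6 \cdot 17^{2}\right) \left(-96 - 582\right) = 17 \left(1 + 17 + 6 \cdot 289\right) \left(-678\right) = 17 \left(1 + 17 + 1734\right) \left(-678\right) = 17 \cdot 1752 \left(-678\right) = 29784 \left(-678\right) = -20193552$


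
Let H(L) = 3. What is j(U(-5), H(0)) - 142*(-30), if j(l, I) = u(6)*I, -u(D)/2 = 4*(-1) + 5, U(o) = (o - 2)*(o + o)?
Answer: 4254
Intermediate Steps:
U(o) = 2*o*(-2 + o) (U(o) = (-2 + o)*(2*o) = 2*o*(-2 + o))
u(D) = -2 (u(D) = -2*(4*(-1) + 5) = -2*(-4 + 5) = -2*1 = -2)
j(l, I) = -2*I
j(U(-5), H(0)) - 142*(-30) = -2*3 - 142*(-30) = -6 + 4260 = 4254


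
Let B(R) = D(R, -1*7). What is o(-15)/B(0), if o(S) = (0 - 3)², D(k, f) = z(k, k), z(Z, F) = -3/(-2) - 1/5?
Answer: 90/13 ≈ 6.9231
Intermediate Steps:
z(Z, F) = 13/10 (z(Z, F) = -3*(-½) - 1*⅕ = 3/2 - ⅕ = 13/10)
D(k, f) = 13/10
o(S) = 9 (o(S) = (-3)² = 9)
B(R) = 13/10
o(-15)/B(0) = 9/(13/10) = 9*(10/13) = 90/13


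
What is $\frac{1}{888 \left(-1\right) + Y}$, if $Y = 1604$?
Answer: $\frac{1}{716} \approx 0.0013966$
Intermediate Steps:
$\frac{1}{888 \left(-1\right) + Y} = \frac{1}{888 \left(-1\right) + 1604} = \frac{1}{-888 + 1604} = \frac{1}{716}$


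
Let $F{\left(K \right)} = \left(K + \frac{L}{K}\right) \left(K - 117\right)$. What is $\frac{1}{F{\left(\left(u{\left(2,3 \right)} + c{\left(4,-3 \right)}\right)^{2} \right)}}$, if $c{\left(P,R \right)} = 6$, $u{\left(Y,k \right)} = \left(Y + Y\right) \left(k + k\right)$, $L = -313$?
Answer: $\frac{100}{70442769} \approx 1.4196 \cdot 10^{-6}$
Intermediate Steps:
$u{\left(Y,k \right)} = 4 Y k$ ($u{\left(Y,k \right)} = 2 Y 2 k = 4 Y k$)
$F{\left(K \right)} = \left(-117 + K\right) \left(K - \frac{313}{K}\right)$ ($F{\left(K \right)} = \left(K - \frac{313}{K}\right) \left(K - 117\right) = \left(K - \frac{313}{K}\right) \left(-117 + K\right) = \left(-117 + K\right) \left(K - \frac{313}{K}\right)$)
$\frac{1}{F{\left(\left(u{\left(2,3 \right)} + c{\left(4,-3 \right)}\right)^{2} \right)}} = \frac{1}{-313 + \left(\left(4 \cdot 2 \cdot 3 + 6\right)^{2}\right)^{2} - 117 \left(4 \cdot 2 \cdot 3 + 6\right)^{2} + \frac{36621}{\left(4 \cdot 2 \cdot 3 + 6\right)^{2}}} = \frac{1}{-313 + \left(\left(24 + 6\right)^{2}\right)^{2} - 117 \left(24 + 6\right)^{2} + \frac{36621}{\left(24 + 6\right)^{2}}} = \frac{1}{-313 + \left(30^{2}\right)^{2} - 117 \cdot 30^{2} + \frac{36621}{30^{2}}} = \frac{1}{-313 + 900^{2} - 105300 + \frac{36621}{900}} = \frac{1}{-313 + 810000 - 105300 + 36621 \cdot \frac{1}{900}} = \frac{1}{-313 + 810000 - 105300 + \frac{4069}{100}} = \frac{1}{\frac{70442769}{100}} = \frac{100}{70442769}$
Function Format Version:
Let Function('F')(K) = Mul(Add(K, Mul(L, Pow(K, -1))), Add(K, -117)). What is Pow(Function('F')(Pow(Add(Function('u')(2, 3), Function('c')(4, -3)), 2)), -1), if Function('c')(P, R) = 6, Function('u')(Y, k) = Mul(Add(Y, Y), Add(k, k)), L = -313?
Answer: Rational(100, 70442769) ≈ 1.4196e-6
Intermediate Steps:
Function('u')(Y, k) = Mul(4, Y, k) (Function('u')(Y, k) = Mul(Mul(2, Y), Mul(2, k)) = Mul(4, Y, k))
Function('F')(K) = Mul(Add(-117, K), Add(K, Mul(-313, Pow(K, -1)))) (Function('F')(K) = Mul(Add(K, Mul(-313, Pow(K, -1))), Add(K, -117)) = Mul(Add(K, Mul(-313, Pow(K, -1))), Add(-117, K)) = Mul(Add(-117, K), Add(K, Mul(-313, Pow(K, -1)))))
Pow(Function('F')(Pow(Add(Function('u')(2, 3), Function('c')(4, -3)), 2)), -1) = Pow(Add(-313, Pow(Pow(Add(Mul(4, 2, 3), 6), 2), 2), Mul(-117, Pow(Add(Mul(4, 2, 3), 6), 2)), Mul(36621, Pow(Pow(Add(Mul(4, 2, 3), 6), 2), -1))), -1) = Pow(Add(-313, Pow(Pow(Add(24, 6), 2), 2), Mul(-117, Pow(Add(24, 6), 2)), Mul(36621, Pow(Pow(Add(24, 6), 2), -1))), -1) = Pow(Add(-313, Pow(Pow(30, 2), 2), Mul(-117, Pow(30, 2)), Mul(36621, Pow(Pow(30, 2), -1))), -1) = Pow(Add(-313, Pow(900, 2), Mul(-117, 900), Mul(36621, Pow(900, -1))), -1) = Pow(Add(-313, 810000, -105300, Mul(36621, Rational(1, 900))), -1) = Pow(Add(-313, 810000, -105300, Rational(4069, 100)), -1) = Pow(Rational(70442769, 100), -1) = Rational(100, 70442769)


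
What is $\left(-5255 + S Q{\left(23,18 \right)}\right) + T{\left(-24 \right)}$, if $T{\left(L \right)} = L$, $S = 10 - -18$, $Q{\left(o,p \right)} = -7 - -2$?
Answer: $-5419$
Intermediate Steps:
$Q{\left(o,p \right)} = -5$ ($Q{\left(o,p \right)} = -7 + 2 = -5$)
$S = 28$ ($S = 10 + 18 = 28$)
$\left(-5255 + S Q{\left(23,18 \right)}\right) + T{\left(-24 \right)} = \left(-5255 + 28 \left(-5\right)\right) - 24 = \left(-5255 - 140\right) - 24 = -5395 - 24 = -5419$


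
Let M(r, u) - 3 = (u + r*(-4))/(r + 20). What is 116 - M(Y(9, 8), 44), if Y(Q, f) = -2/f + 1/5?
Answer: 44203/399 ≈ 110.78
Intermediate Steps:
Y(Q, f) = ⅕ - 2/f (Y(Q, f) = -2/f + 1*(⅕) = -2/f + ⅕ = ⅕ - 2/f)
M(r, u) = 3 + (u - 4*r)/(20 + r) (M(r, u) = 3 + (u + r*(-4))/(r + 20) = 3 + (u - 4*r)/(20 + r))
116 - M(Y(9, 8), 44) = 116 - (60 + 44 - (-10 + 8)/(5*8))/(20 + (⅕)*(-10 + 8)/8) = 116 - (60 + 44 - (-2)/(5*8))/(20 + (⅕)*(⅛)*(-2)) = 116 - (60 + 44 - 1*(-1/20))/(20 - 1/20) = 116 - (60 + 44 + 1/20)/399/20 = 116 - 20*2081/(399*20) = 116 - 1*2081/399 = 116 - 2081/399 = 44203/399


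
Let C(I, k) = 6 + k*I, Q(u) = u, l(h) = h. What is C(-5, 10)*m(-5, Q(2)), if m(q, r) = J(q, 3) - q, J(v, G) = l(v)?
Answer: 0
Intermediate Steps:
J(v, G) = v
m(q, r) = 0 (m(q, r) = q - q = 0)
C(I, k) = 6 + I*k
C(-5, 10)*m(-5, Q(2)) = (6 - 5*10)*0 = (6 - 50)*0 = -44*0 = 0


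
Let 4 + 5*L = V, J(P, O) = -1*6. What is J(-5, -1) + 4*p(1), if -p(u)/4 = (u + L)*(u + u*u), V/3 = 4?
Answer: -446/5 ≈ -89.200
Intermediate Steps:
J(P, O) = -6
V = 12 (V = 3*4 = 12)
L = 8/5 (L = -⅘ + (⅕)*12 = -⅘ + 12/5 = 8/5 ≈ 1.6000)
p(u) = -4*(8/5 + u)*(u + u²) (p(u) = -4*(u + 8/5)*(u + u*u) = -4*(8/5 + u)*(u + u²))
J(-5, -1) + 4*p(1) = -6 + 4*(-⅘*1*(8 + 5*1² + 13*1)) = -6 + 4*(-⅘*1*(8 + 5*1 + 13)) = -6 + 4*(-⅘*1*(8 + 5 + 13)) = -6 + 4*(-⅘*1*26) = -6 + 4*(-104/5) = -6 - 416/5 = -446/5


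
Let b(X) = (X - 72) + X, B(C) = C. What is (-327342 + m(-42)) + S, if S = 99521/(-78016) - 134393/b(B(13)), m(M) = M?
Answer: -25313359137/78016 ≈ -3.2446e+5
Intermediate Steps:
b(X) = -72 + 2*X (b(X) = (-72 + X) + X = -72 + 2*X)
S = 227831007/78016 (S = 99521/(-78016) - 134393/(-72 + 2*13) = 99521*(-1/78016) - 134393/(-72 + 26) = -4327/3392 - 134393/(-46) = -4327/3392 - 134393*(-1/46) = -4327/3392 + 134393/46 = 227831007/78016 ≈ 2920.3)
(-327342 + m(-42)) + S = (-327342 - 42) + 227831007/78016 = -327384 + 227831007/78016 = -25313359137/78016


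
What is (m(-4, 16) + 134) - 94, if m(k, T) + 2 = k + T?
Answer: 50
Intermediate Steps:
m(k, T) = -2 + T + k (m(k, T) = -2 + (k + T) = -2 + (T + k) = -2 + T + k)
(m(-4, 16) + 134) - 94 = ((-2 + 16 - 4) + 134) - 94 = (10 + 134) - 94 = 144 - 94 = 50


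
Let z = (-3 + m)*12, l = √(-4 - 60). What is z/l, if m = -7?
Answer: 15*I ≈ 15.0*I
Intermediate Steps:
l = 8*I (l = √(-64) = 8*I ≈ 8.0*I)
z = -120 (z = (-3 - 7)*12 = -10*12 = -120)
z/l = -120/(8*I) = -I/8*(-120) = 15*I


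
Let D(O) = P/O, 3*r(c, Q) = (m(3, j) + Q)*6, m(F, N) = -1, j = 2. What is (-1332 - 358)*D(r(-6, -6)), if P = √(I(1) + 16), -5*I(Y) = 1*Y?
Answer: 169*√395/7 ≈ 479.83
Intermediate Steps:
I(Y) = -Y/5
P = √395/5 (P = √(-⅕*1 + 16) = √(-⅕ + 16) = √(79/5) = √395/5 ≈ 3.9749)
r(c, Q) = -2 + 2*Q (r(c, Q) = ((-1 + Q)*6)/3 = (-6 + 6*Q)/3 = -2 + 2*Q)
D(O) = √395/(5*O) (D(O) = (√395/5)/O = √395/(5*O))
(-1332 - 358)*D(r(-6, -6)) = (-1332 - 358)*(√395/(5*(-2 + 2*(-6)))) = -338*√395/(-2 - 12) = -338*√395/(-14) = -338*√395*(-1)/14 = -(-169)*√395/7 = 169*√395/7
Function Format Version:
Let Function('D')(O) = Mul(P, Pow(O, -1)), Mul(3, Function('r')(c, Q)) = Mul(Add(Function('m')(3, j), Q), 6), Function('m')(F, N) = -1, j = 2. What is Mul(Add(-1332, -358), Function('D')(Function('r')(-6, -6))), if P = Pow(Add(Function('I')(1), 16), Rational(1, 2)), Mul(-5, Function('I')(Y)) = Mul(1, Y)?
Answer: Mul(Rational(169, 7), Pow(395, Rational(1, 2))) ≈ 479.83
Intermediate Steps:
Function('I')(Y) = Mul(Rational(-1, 5), Y) (Function('I')(Y) = Mul(Rational(-1, 5), Mul(1, Y)) = Mul(Rational(-1, 5), Y))
P = Mul(Rational(1, 5), Pow(395, Rational(1, 2))) (P = Pow(Add(Mul(Rational(-1, 5), 1), 16), Rational(1, 2)) = Pow(Add(Rational(-1, 5), 16), Rational(1, 2)) = Pow(Rational(79, 5), Rational(1, 2)) = Mul(Rational(1, 5), Pow(395, Rational(1, 2))) ≈ 3.9749)
Function('r')(c, Q) = Add(-2, Mul(2, Q)) (Function('r')(c, Q) = Mul(Rational(1, 3), Mul(Add(-1, Q), 6)) = Mul(Rational(1, 3), Add(-6, Mul(6, Q))) = Add(-2, Mul(2, Q)))
Function('D')(O) = Mul(Rational(1, 5), Pow(395, Rational(1, 2)), Pow(O, -1)) (Function('D')(O) = Mul(Mul(Rational(1, 5), Pow(395, Rational(1, 2))), Pow(O, -1)) = Mul(Rational(1, 5), Pow(395, Rational(1, 2)), Pow(O, -1)))
Mul(Add(-1332, -358), Function('D')(Function('r')(-6, -6))) = Mul(Add(-1332, -358), Mul(Rational(1, 5), Pow(395, Rational(1, 2)), Pow(Add(-2, Mul(2, -6)), -1))) = Mul(-1690, Mul(Rational(1, 5), Pow(395, Rational(1, 2)), Pow(Add(-2, -12), -1))) = Mul(-1690, Mul(Rational(1, 5), Pow(395, Rational(1, 2)), Pow(-14, -1))) = Mul(-1690, Mul(Rational(1, 5), Pow(395, Rational(1, 2)), Rational(-1, 14))) = Mul(-1690, Mul(Rational(-1, 70), Pow(395, Rational(1, 2)))) = Mul(Rational(169, 7), Pow(395, Rational(1, 2)))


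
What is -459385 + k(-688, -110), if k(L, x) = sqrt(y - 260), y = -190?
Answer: -459385 + 15*I*sqrt(2) ≈ -4.5939e+5 + 21.213*I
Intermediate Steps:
k(L, x) = 15*I*sqrt(2) (k(L, x) = sqrt(-190 - 260) = sqrt(-450) = 15*I*sqrt(2))
-459385 + k(-688, -110) = -459385 + 15*I*sqrt(2)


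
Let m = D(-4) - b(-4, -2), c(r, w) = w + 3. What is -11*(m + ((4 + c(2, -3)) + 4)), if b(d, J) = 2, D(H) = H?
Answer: -22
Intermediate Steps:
c(r, w) = 3 + w
m = -6 (m = -4 - 1*2 = -4 - 2 = -6)
-11*(m + ((4 + c(2, -3)) + 4)) = -11*(-6 + ((4 + (3 - 3)) + 4)) = -11*(-6 + ((4 + 0) + 4)) = -11*(-6 + (4 + 4)) = -11*(-6 + 8) = -11*2 = -22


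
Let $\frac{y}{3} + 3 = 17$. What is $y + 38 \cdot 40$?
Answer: $1562$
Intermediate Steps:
$y = 42$ ($y = -9 + 3 \cdot 17 = -9 + 51 = 42$)
$y + 38 \cdot 40 = 42 + 38 \cdot 40 = 42 + 1520 = 1562$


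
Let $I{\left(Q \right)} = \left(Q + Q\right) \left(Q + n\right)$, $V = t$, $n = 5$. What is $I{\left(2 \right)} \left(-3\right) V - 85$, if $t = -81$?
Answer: $6719$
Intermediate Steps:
$V = -81$
$I{\left(Q \right)} = 2 Q \left(5 + Q\right)$ ($I{\left(Q \right)} = \left(Q + Q\right) \left(Q + 5\right) = 2 Q \left(5 + Q\right)$)
$I{\left(2 \right)} \left(-3\right) V - 85 = 2 \cdot 2 \left(5 + 2\right) \left(-3\right) \left(-81\right) - 85 = 2 \cdot 2 \cdot 7 \left(-3\right) \left(-81\right) - 85 = 28 \left(-3\right) \left(-81\right) - 85 = \left(-84\right) \left(-81\right) - 85 = 6804 - 85 = 6719$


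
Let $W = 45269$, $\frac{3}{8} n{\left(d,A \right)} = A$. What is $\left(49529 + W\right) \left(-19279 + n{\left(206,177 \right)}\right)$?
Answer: $-1782865986$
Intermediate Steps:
$n{\left(d,A \right)} = \frac{8 A}{3}$
$\left(49529 + W\right) \left(-19279 + n{\left(206,177 \right)}\right) = \left(49529 + 45269\right) \left(-19279 + \frac{8}{3} \cdot 177\right) = 94798 \left(-19279 + 472\right) = 94798 \left(-18807\right) = -1782865986$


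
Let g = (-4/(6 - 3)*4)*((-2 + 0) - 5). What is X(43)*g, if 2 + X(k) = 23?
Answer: 784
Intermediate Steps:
X(k) = 21 (X(k) = -2 + 23 = 21)
g = 112/3 (g = (-4/3*4)*(-2 - 5) = (-4*1/3*4)*(-7) = -4/3*4*(-7) = -16/3*(-7) = 112/3 ≈ 37.333)
X(43)*g = 21*(112/3) = 784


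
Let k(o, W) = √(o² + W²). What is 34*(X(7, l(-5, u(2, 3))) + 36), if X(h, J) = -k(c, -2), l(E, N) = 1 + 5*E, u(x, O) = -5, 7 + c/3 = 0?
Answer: 1224 - 34*√445 ≈ 506.77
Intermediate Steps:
c = -21 (c = -21 + 3*0 = -21 + 0 = -21)
k(o, W) = √(W² + o²)
X(h, J) = -√445 (X(h, J) = -√((-2)² + (-21)²) = -√(4 + 441) = -√445)
34*(X(7, l(-5, u(2, 3))) + 36) = 34*(-√445 + 36) = 34*(36 - √445) = 1224 - 34*√445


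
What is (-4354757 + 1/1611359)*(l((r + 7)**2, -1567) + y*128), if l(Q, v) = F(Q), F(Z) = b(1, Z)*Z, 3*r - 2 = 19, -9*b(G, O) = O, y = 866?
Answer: -747876935677096288/1611359 ≈ -4.6413e+11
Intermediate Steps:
b(G, O) = -O/9
r = 7 (r = 2/3 + (1/3)*19 = 2/3 + 19/3 = 7)
F(Z) = -Z**2/9 (F(Z) = (-Z/9)*Z = -Z**2/9)
l(Q, v) = -Q**2/9
(-4354757 + 1/1611359)*(l((r + 7)**2, -1567) + y*128) = (-4354757 + 1/1611359)*(-(7 + 7)**4/9 + 866*128) = (-4354757 + 1/1611359)*(-(14**2)**2/9 + 110848) = -7017076884762*(-1/9*196**2 + 110848)/1611359 = -7017076884762*(-1/9*38416 + 110848)/1611359 = -7017076884762*(-38416/9 + 110848)/1611359 = -7017076884762/1611359*959216/9 = -747876935677096288/1611359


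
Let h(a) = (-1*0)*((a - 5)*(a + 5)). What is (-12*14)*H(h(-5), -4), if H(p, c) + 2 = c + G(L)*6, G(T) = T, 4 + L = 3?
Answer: 2016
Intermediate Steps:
L = -1 (L = -4 + 3 = -1)
h(a) = 0 (h(a) = 0*((-5 + a)*(5 + a)) = 0)
H(p, c) = -8 + c (H(p, c) = -2 + (c - 1*6) = -2 + (c - 6) = -2 + (-6 + c) = -8 + c)
(-12*14)*H(h(-5), -4) = (-12*14)*(-8 - 4) = -168*(-12) = 2016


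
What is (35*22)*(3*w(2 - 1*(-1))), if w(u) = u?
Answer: 6930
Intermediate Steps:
(35*22)*(3*w(2 - 1*(-1))) = (35*22)*(3*(2 - 1*(-1))) = 770*(3*(2 + 1)) = 770*(3*3) = 770*9 = 6930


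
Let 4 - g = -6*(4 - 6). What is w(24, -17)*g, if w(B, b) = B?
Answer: -192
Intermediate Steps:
g = -8 (g = 4 - (-6)*(4 - 6) = 4 - (-6)*(-2) = 4 - 1*12 = 4 - 12 = -8)
w(24, -17)*g = 24*(-8) = -192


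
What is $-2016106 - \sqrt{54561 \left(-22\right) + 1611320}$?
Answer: $-2016106 - \sqrt{410978} \approx -2.0167 \cdot 10^{6}$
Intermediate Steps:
$-2016106 - \sqrt{54561 \left(-22\right) + 1611320} = -2016106 - \sqrt{-1200342 + 1611320} = -2016106 - \sqrt{410978}$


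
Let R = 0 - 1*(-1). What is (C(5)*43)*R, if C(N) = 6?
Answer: 258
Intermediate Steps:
R = 1 (R = 0 + 1 = 1)
(C(5)*43)*R = (6*43)*1 = 258*1 = 258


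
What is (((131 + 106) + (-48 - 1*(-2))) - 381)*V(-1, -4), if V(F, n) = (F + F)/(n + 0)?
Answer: -95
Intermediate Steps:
V(F, n) = 2*F/n (V(F, n) = (2*F)/n = 2*F/n)
(((131 + 106) + (-48 - 1*(-2))) - 381)*V(-1, -4) = (((131 + 106) + (-48 - 1*(-2))) - 381)*(2*(-1)/(-4)) = ((237 + (-48 + 2)) - 381)*(2*(-1)*(-¼)) = ((237 - 46) - 381)*(½) = (191 - 381)*(½) = -190*½ = -95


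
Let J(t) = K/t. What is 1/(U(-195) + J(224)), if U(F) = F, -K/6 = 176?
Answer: -7/1398 ≈ -0.0050072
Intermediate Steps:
K = -1056 (K = -6*176 = -1056)
J(t) = -1056/t
1/(U(-195) + J(224)) = 1/(-195 - 1056/224) = 1/(-195 - 1056*1/224) = 1/(-195 - 33/7) = 1/(-1398/7) = -7/1398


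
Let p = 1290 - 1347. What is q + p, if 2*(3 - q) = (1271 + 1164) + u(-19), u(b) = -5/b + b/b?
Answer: -48341/38 ≈ -1272.1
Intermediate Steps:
p = -57
u(b) = 1 - 5/b (u(b) = -5/b + 1 = 1 - 5/b)
q = -46175/38 (q = 3 - ((1271 + 1164) + (-5 - 19)/(-19))/2 = 3 - (2435 - 1/19*(-24))/2 = 3 - (2435 + 24/19)/2 = 3 - ½*46289/19 = 3 - 46289/38 = -46175/38 ≈ -1215.1)
q + p = -46175/38 - 57 = -48341/38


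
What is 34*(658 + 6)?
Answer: 22576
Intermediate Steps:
34*(658 + 6) = 34*664 = 22576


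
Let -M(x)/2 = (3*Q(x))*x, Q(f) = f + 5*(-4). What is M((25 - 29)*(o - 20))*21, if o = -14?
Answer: -1987776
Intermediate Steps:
Q(f) = -20 + f (Q(f) = f - 20 = -20 + f)
M(x) = -2*x*(-60 + 3*x) (M(x) = -2*3*(-20 + x)*x = -2*(-60 + 3*x)*x = -2*x*(-60 + 3*x))
M((25 - 29)*(o - 20))*21 = (6*((25 - 29)*(-14 - 20))*(20 - (25 - 29)*(-14 - 20)))*21 = (6*(-4*(-34))*(20 - (-4)*(-34)))*21 = (6*136*(20 - 1*136))*21 = (6*136*(20 - 136))*21 = (6*136*(-116))*21 = -94656*21 = -1987776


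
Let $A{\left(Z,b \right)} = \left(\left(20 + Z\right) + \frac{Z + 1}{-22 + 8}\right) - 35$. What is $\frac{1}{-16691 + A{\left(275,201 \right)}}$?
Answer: $- \frac{7}{115155} \approx -6.0788 \cdot 10^{-5}$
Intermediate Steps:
$A{\left(Z,b \right)} = - \frac{211}{14} + \frac{13 Z}{14}$ ($A{\left(Z,b \right)} = \left(\left(20 + Z\right) + \frac{1 + Z}{-14}\right) - 35 = \left(\left(20 + Z\right) + \left(1 + Z\right) \left(- \frac{1}{14}\right)\right) - 35 = \left(\left(20 + Z\right) - \left(\frac{1}{14} + \frac{Z}{14}\right)\right) - 35 = \left(\frac{279}{14} + \frac{13 Z}{14}\right) - 35 = - \frac{211}{14} + \frac{13 Z}{14}$)
$\frac{1}{-16691 + A{\left(275,201 \right)}} = \frac{1}{-16691 + \left(- \frac{211}{14} + \frac{13}{14} \cdot 275\right)} = \frac{1}{-16691 + \left(- \frac{211}{14} + \frac{3575}{14}\right)} = \frac{1}{-16691 + \frac{1682}{7}} = \frac{1}{- \frac{115155}{7}} = - \frac{7}{115155}$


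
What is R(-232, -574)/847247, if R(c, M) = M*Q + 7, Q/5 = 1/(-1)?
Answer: 2877/847247 ≈ 0.0033957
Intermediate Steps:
Q = -5 (Q = 5/(-1) = 5*(-1) = -5)
R(c, M) = 7 - 5*M (R(c, M) = M*(-5) + 7 = -5*M + 7 = 7 - 5*M)
R(-232, -574)/847247 = (7 - 5*(-574))/847247 = (7 + 2870)*(1/847247) = 2877*(1/847247) = 2877/847247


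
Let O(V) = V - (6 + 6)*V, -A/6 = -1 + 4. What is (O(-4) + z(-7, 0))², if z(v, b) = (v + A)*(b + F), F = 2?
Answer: 36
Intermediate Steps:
A = -18 (A = -6*(-1 + 4) = -6*3 = -18)
z(v, b) = (-18 + v)*(2 + b) (z(v, b) = (v - 18)*(b + 2) = (-18 + v)*(2 + b))
O(V) = -11*V (O(V) = V - 12*V = -11*V)
(O(-4) + z(-7, 0))² = (-11*(-4) + (-36 - 18*0 + 2*(-7) + 0*(-7)))² = (44 + (-36 + 0 - 14 + 0))² = (44 - 50)² = (-6)² = 36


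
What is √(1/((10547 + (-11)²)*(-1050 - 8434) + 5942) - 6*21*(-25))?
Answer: √32241010492419065630/101169370 ≈ 56.125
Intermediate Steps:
√(1/((10547 + (-11)²)*(-1050 - 8434) + 5942) - 6*21*(-25)) = √(1/((10547 + 121)*(-9484) + 5942) - 126*(-25)) = √(1/(10668*(-9484) + 5942) + 3150) = √(1/(-101175312 + 5942) + 3150) = √(1/(-101169370) + 3150) = √(-1/101169370 + 3150) = √(318683515499/101169370) = √32241010492419065630/101169370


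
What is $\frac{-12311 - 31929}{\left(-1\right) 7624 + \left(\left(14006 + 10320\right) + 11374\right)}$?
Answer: $- \frac{11060}{7019} \approx -1.5757$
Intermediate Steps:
$\frac{-12311 - 31929}{\left(-1\right) 7624 + \left(\left(14006 + 10320\right) + 11374\right)} = - \frac{44240}{-7624 + \left(24326 + 11374\right)} = - \frac{44240}{-7624 + 35700} = - \frac{44240}{28076} = \left(-44240\right) \frac{1}{28076} = - \frac{11060}{7019}$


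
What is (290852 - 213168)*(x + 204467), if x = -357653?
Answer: -11900101224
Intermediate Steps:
(290852 - 213168)*(x + 204467) = (290852 - 213168)*(-357653 + 204467) = 77684*(-153186) = -11900101224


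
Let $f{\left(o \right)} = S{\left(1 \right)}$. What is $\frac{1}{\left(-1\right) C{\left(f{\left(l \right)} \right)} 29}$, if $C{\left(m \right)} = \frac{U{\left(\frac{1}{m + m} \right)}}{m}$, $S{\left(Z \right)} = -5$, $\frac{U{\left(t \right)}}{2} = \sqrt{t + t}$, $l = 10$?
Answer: $- \frac{5 i \sqrt{5}}{58} \approx - 0.19276 i$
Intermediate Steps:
$U{\left(t \right)} = 2 \sqrt{2} \sqrt{t}$ ($U{\left(t \right)} = 2 \sqrt{t + t} = 2 \sqrt{2 t} = 2 \sqrt{2} \sqrt{t}$)
$f{\left(o \right)} = -5$
$C{\left(m \right)} = \frac{2 \sqrt{\frac{1}{m}}}{m}$ ($C{\left(m \right)} = \frac{2 \sqrt{2} \sqrt{\frac{1}{m + m}}}{m} = \frac{2 \sqrt{2} \sqrt{\frac{1}{2 m}}}{m} = \frac{2 \sqrt{2} \frac{\sqrt{2} \sqrt{\frac{1}{m}}}{2}}{m} = \frac{2 \sqrt{\frac{1}{m}}}{m}$)
$\frac{1}{\left(-1\right) C{\left(f{\left(l \right)} \right)} 29} = \frac{1}{\left(-1\right) \frac{2 \sqrt{\frac{1}{-5}}}{-5} \cdot 29} = \frac{1}{\left(-1\right) 2 \left(- \frac{1}{5}\right) \sqrt{- \frac{1}{5}} \cdot 29} = \frac{1}{\left(-1\right) 2 \left(- \frac{1}{5}\right) \frac{i \sqrt{5}}{5} \cdot 29} = \frac{1}{\left(-1\right) - \frac{2 i \sqrt{5}}{25} \cdot 29} = \frac{1}{\left(-1\right) \left(- \frac{58 i \sqrt{5}}{25}\right)} = \frac{1}{\frac{58}{25} i \sqrt{5}} = - \frac{5 i \sqrt{5}}{58}$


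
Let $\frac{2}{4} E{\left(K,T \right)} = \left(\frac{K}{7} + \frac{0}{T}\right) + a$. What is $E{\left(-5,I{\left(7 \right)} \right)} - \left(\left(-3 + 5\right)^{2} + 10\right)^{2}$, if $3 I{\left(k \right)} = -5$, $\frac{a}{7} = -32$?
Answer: $- \frac{4518}{7} \approx -645.43$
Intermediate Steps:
$a = -224$ ($a = 7 \left(-32\right) = -224$)
$I{\left(k \right)} = - \frac{5}{3}$ ($I{\left(k \right)} = \frac{1}{3} \left(-5\right) = - \frac{5}{3}$)
$E{\left(K,T \right)} = -448 + \frac{2 K}{7}$ ($E{\left(K,T \right)} = 2 \left(\left(\frac{K}{7} + \frac{0}{T}\right) - 224\right) = 2 \left(\left(K \frac{1}{7} + 0\right) - 224\right) = 2 \left(\left(\frac{K}{7} + 0\right) - 224\right) = 2 \left(\frac{K}{7} - 224\right) = 2 \left(-224 + \frac{K}{7}\right) = -448 + \frac{2 K}{7}$)
$E{\left(-5,I{\left(7 \right)} \right)} - \left(\left(-3 + 5\right)^{2} + 10\right)^{2} = \left(-448 + \frac{2}{7} \left(-5\right)\right) - \left(\left(-3 + 5\right)^{2} + 10\right)^{2} = \left(-448 - \frac{10}{7}\right) - \left(2^{2} + 10\right)^{2} = - \frac{3146}{7} - \left(4 + 10\right)^{2} = - \frac{3146}{7} - 14^{2} = - \frac{3146}{7} - 196 = - \frac{4518}{7}$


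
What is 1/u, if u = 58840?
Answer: 1/58840 ≈ 1.6995e-5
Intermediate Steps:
1/u = 1/58840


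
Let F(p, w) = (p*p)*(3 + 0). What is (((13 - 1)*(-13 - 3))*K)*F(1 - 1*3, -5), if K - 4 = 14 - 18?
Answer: 0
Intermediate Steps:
F(p, w) = 3*p² (F(p, w) = p²*3 = 3*p²)
K = 0 (K = 4 + (14 - 18) = 4 - 4 = 0)
(((13 - 1)*(-13 - 3))*K)*F(1 - 1*3, -5) = (((13 - 1)*(-13 - 3))*0)*(3*(1 - 1*3)²) = ((12*(-16))*0)*(3*(1 - 3)²) = (-192*0)*(3*(-2)²) = 0*(3*4) = 0*12 = 0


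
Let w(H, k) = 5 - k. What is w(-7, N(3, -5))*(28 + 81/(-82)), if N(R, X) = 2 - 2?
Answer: 11075/82 ≈ 135.06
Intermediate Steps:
N(R, X) = 0
w(-7, N(3, -5))*(28 + 81/(-82)) = (5 - 1*0)*(28 + 81/(-82)) = (5 + 0)*(28 + 81*(-1/82)) = 5*(28 - 81/82) = 5*(2215/82) = 11075/82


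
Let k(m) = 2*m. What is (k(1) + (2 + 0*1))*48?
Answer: 192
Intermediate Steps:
(k(1) + (2 + 0*1))*48 = (2*1 + (2 + 0*1))*48 = (2 + (2 + 0))*48 = (2 + 2)*48 = 4*48 = 192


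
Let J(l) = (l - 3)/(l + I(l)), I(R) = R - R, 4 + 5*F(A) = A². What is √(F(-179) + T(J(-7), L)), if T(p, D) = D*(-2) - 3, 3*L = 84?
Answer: √158710/5 ≈ 79.677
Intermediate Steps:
F(A) = -⅘ + A²/5
L = 28 (L = (⅓)*84 = 28)
I(R) = 0
J(l) = (-3 + l)/l (J(l) = (l - 3)/(l + 0) = (-3 + l)/l)
T(p, D) = -3 - 2*D (T(p, D) = -2*D - 3 = -3 - 2*D)
√(F(-179) + T(J(-7), L)) = √((-⅘ + (⅕)*(-179)²) + (-3 - 2*28)) = √((-⅘ + (⅕)*32041) + (-3 - 56)) = √((-⅘ + 32041/5) - 59) = √(32037/5 - 59) = √(31742/5) = √158710/5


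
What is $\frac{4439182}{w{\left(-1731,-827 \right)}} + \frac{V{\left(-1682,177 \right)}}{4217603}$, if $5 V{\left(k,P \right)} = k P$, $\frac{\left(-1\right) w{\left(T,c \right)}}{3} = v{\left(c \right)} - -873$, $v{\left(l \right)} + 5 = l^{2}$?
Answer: $- \frac{94225157565904}{43323028223865} \approx -2.1749$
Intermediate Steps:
$v{\left(l \right)} = -5 + l^{2}$
$w{\left(T,c \right)} = -2604 - 3 c^{2}$ ($w{\left(T,c \right)} = - 3 \left(\left(-5 + c^{2}\right) - -873\right) = - 3 \left(\left(-5 + c^{2}\right) + 873\right) = - 3 \left(868 + c^{2}\right) = -2604 - 3 c^{2}$)
$V{\left(k,P \right)} = \frac{P k}{5}$ ($V{\left(k,P \right)} = \frac{k P}{5} = \frac{P k}{5}$)
$\frac{4439182}{w{\left(-1731,-827 \right)}} + \frac{V{\left(-1682,177 \right)}}{4217603} = \frac{4439182}{-2604 - 3 \left(-827\right)^{2}} + \frac{\frac{1}{5} \cdot 177 \left(-1682\right)}{4217603} = \frac{4439182}{-2604 - 2051787} - \frac{297714}{21088015} = \frac{4439182}{-2054391} - \frac{297714}{21088015} = 4439182 \left(- \frac{1}{2054391}\right) - \frac{297714}{21088015} = - \frac{4439182}{2054391} - \frac{297714}{21088015} = - \frac{94225157565904}{43323028223865}$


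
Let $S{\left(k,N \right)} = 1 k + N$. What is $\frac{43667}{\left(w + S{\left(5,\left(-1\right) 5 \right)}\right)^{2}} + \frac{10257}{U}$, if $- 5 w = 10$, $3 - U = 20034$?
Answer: $\frac{291550883}{26708} \approx 10916.0$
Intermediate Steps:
$U = -20031$ ($U = 3 - 20034 = -20031$)
$S{\left(k,N \right)} = N + k$ ($S{\left(k,N \right)} = k + N = N + k$)
$w = -2$ ($w = \left(- \frac{1}{5}\right) 10 = -2$)
$\frac{43667}{\left(w + S{\left(5,\left(-1\right) 5 \right)}\right)^{2}} + \frac{10257}{U} = \frac{43667}{\left(-2 + \left(\left(-1\right) 5 + 5\right)\right)^{2}} + \frac{10257}{-20031} = \frac{43667}{\left(-2 + \left(-5 + 5\right)\right)^{2}} + 10257 \left(- \frac{1}{20031}\right) = \frac{43667}{\left(-2 + 0\right)^{2}} - \frac{3419}{6677} = \frac{43667}{\left(-2\right)^{2}} - \frac{3419}{6677} = \frac{43667}{4} - \frac{3419}{6677} = \frac{291550883}{26708}$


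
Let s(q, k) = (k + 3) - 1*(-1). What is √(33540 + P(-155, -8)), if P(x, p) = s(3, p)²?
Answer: 2*√8389 ≈ 183.18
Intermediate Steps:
s(q, k) = 4 + k (s(q, k) = (3 + k) + 1 = 4 + k)
P(x, p) = (4 + p)²
√(33540 + P(-155, -8)) = √(33540 + (4 - 8)²) = √(33540 + (-4)²) = √(33540 + 16) = √33556 = 2*√8389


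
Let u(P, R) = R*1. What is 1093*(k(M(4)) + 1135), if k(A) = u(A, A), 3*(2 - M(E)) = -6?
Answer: 1244927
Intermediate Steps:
u(P, R) = R
M(E) = 4 (M(E) = 2 - ⅓*(-6) = 2 + 2 = 4)
k(A) = A
1093*(k(M(4)) + 1135) = 1093*(4 + 1135) = 1093*1139 = 1244927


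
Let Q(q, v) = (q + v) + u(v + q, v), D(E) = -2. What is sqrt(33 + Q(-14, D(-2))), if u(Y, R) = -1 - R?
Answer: 3*sqrt(2) ≈ 4.2426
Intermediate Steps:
Q(q, v) = -1 + q (Q(q, v) = (q + v) + (-1 - v) = -1 + q)
sqrt(33 + Q(-14, D(-2))) = sqrt(33 + (-1 - 14)) = sqrt(33 - 15) = sqrt(18) = 3*sqrt(2)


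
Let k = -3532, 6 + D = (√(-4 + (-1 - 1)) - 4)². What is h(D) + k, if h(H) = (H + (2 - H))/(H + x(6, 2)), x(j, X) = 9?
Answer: -1953170/553 + 16*I*√6/553 ≈ -3532.0 + 0.070871*I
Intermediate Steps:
D = -6 + (-4 + I*√6)² (D = -6 + (√(-4 + (-1 - 1)) - 4)² = -6 + (√(-4 - 2) - 4)² = -6 + (√(-6) - 4)² = -6 + (I*√6 - 4)² = -6 + (-4 + I*√6)² ≈ 4.0 - 19.596*I)
h(H) = 2/(9 + H) (h(H) = (H + (2 - H))/(H + 9) = 2/(9 + H))
h(D) + k = 2/(9 + (4 - 8*I*√6)) - 3532 = 2/(13 - 8*I*√6) - 3532 = -3532 + 2/(13 - 8*I*√6)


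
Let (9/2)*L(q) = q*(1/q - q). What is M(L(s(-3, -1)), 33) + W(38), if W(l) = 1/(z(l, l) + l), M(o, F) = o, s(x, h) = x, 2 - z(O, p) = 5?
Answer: -551/315 ≈ -1.7492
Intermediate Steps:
z(O, p) = -3 (z(O, p) = 2 - 1*5 = 2 - 5 = -3)
L(q) = 2*q*(1/q - q)/9 (L(q) = 2*(q*(1/q - q))/9 = 2*q*(1/q - q)/9)
W(l) = 1/(-3 + l)
M(L(s(-3, -1)), 33) + W(38) = (2/9 - 2/9*(-3)²) + 1/(-3 + 38) = (2/9 - 2/9*9) + 1/35 = (2/9 - 2) + 1/35 = -16/9 + 1/35 = -551/315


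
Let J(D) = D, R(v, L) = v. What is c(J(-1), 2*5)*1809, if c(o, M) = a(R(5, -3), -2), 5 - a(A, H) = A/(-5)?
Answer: 10854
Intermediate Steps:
a(A, H) = 5 + A/5 (a(A, H) = 5 - A/(-5) = 5 - A*(-1)/5 = 5 - (-1)*A/5 = 5 + A/5)
c(o, M) = 6 (c(o, M) = 5 + (⅕)*5 = 5 + 1 = 6)
c(J(-1), 2*5)*1809 = 6*1809 = 10854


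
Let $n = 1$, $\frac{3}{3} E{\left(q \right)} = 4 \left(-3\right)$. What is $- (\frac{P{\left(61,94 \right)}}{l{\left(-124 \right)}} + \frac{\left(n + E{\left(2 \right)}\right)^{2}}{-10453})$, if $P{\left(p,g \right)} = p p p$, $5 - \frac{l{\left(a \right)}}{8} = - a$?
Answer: $\frac{2372747585}{9951256} \approx 238.44$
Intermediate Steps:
$E{\left(q \right)} = -12$ ($E{\left(q \right)} = 4 \left(-3\right) = -12$)
$l{\left(a \right)} = 40 + 8 a$ ($l{\left(a \right)} = 40 - 8 \left(- a\right) = 40 + 8 a$)
$P{\left(p,g \right)} = p^{3}$ ($P{\left(p,g \right)} = p^{2} p = p^{3}$)
$- (\frac{P{\left(61,94 \right)}}{l{\left(-124 \right)}} + \frac{\left(n + E{\left(2 \right)}\right)^{2}}{-10453}) = - (\frac{61^{3}}{40 + 8 \left(-124\right)} + \frac{\left(1 - 12\right)^{2}}{-10453}) = - (\frac{226981}{40 - 992} + \left(-11\right)^{2} \left(- \frac{1}{10453}\right)) = - (\frac{226981}{-952} + 121 \left(- \frac{1}{10453}\right)) = - (226981 \left(- \frac{1}{952}\right) - \frac{121}{10453}) = - (- \frac{226981}{952} - \frac{121}{10453}) = \left(-1\right) \left(- \frac{2372747585}{9951256}\right) = \frac{2372747585}{9951256}$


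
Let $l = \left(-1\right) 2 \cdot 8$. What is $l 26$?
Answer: $-416$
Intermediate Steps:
$l = -16$ ($l = \left(-2\right) 8 = -16$)
$l 26 = \left(-16\right) 26 = -416$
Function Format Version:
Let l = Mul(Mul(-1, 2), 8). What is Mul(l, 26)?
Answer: -416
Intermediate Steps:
l = -16 (l = Mul(-2, 8) = -16)
Mul(l, 26) = Mul(-16, 26) = -416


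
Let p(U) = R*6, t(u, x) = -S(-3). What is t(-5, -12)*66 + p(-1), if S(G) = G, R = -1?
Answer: 192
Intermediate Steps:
t(u, x) = 3 (t(u, x) = -1*(-3) = 3)
p(U) = -6 (p(U) = -1*6 = -6)
t(-5, -12)*66 + p(-1) = 3*66 - 6 = 198 - 6 = 192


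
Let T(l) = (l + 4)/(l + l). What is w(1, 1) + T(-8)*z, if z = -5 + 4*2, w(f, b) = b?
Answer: 7/4 ≈ 1.7500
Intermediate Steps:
z = 3 (z = -5 + 8 = 3)
T(l) = (4 + l)/(2*l) (T(l) = (4 + l)/((2*l)) = (4 + l)*(1/(2*l)) = (4 + l)/(2*l))
w(1, 1) + T(-8)*z = 1 + ((½)*(4 - 8)/(-8))*3 = 1 + ((½)*(-⅛)*(-4))*3 = 1 + (¼)*3 = 1 + ¾ = 7/4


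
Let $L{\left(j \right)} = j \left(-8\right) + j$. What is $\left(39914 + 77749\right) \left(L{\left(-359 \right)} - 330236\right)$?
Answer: $-38560871349$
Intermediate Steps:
$L{\left(j \right)} = - 7 j$ ($L{\left(j \right)} = - 8 j + j = - 7 j$)
$\left(39914 + 77749\right) \left(L{\left(-359 \right)} - 330236\right) = \left(39914 + 77749\right) \left(\left(-7\right) \left(-359\right) - 330236\right) = 117663 \left(2513 - 330236\right) = 117663 \left(-327723\right) = -38560871349$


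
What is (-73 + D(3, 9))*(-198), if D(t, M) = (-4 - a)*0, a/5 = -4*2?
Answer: 14454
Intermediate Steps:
a = -40 (a = 5*(-4*2) = 5*(-8) = -40)
D(t, M) = 0 (D(t, M) = (-4 - 1*(-40))*0 = (-4 + 40)*0 = 36*0 = 0)
(-73 + D(3, 9))*(-198) = (-73 + 0)*(-198) = -73*(-198) = 14454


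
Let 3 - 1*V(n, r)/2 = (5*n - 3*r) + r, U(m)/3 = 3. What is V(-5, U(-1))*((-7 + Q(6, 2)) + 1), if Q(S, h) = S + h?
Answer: 184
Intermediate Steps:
U(m) = 9 (U(m) = 3*3 = 9)
V(n, r) = 6 - 10*n + 4*r (V(n, r) = 6 - 2*((5*n - 3*r) + r) = 6 - 2*((-3*r + 5*n) + r) = 6 - 2*(-2*r + 5*n) = 6 + (-10*n + 4*r) = 6 - 10*n + 4*r)
V(-5, U(-1))*((-7 + Q(6, 2)) + 1) = (6 - 10*(-5) + 4*9)*((-7 + (6 + 2)) + 1) = (6 + 50 + 36)*((-7 + 8) + 1) = 92*(1 + 1) = 92*2 = 184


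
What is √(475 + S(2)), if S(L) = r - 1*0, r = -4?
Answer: √471 ≈ 21.703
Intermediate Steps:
S(L) = -4 (S(L) = -4 - 1*0 = -4 + 0 = -4)
√(475 + S(2)) = √(475 - 4) = √471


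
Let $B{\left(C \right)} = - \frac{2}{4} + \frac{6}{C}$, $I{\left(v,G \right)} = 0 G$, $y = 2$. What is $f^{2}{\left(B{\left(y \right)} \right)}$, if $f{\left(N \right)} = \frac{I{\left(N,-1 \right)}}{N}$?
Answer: $0$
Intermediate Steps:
$I{\left(v,G \right)} = 0$
$B{\left(C \right)} = - \frac{1}{2} + \frac{6}{C}$ ($B{\left(C \right)} = \left(-2\right) \frac{1}{4} + \frac{6}{C} = - \frac{1}{2} + \frac{6}{C}$)
$f{\left(N \right)} = 0$ ($f{\left(N \right)} = \frac{0}{N} = 0$)
$f^{2}{\left(B{\left(y \right)} \right)} = 0^{2} = 0$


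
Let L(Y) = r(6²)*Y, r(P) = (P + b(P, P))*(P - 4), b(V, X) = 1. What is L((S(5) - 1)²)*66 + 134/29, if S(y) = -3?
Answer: 36258950/29 ≈ 1.2503e+6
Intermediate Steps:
r(P) = (1 + P)*(-4 + P) (r(P) = (P + 1)*(P - 4) = (1 + P)*(-4 + P))
L(Y) = 1184*Y (L(Y) = (-4 + (6²)² - 3*6²)*Y = (-4 + 36² - 3*36)*Y = (-4 + 1296 - 108)*Y = 1184*Y)
L((S(5) - 1)²)*66 + 134/29 = (1184*(-3 - 1)²)*66 + 134/29 = (1184*(-4)²)*66 + 134*(1/29) = (1184*16)*66 + 134/29 = 18944*66 + 134/29 = 1250304 + 134/29 = 36258950/29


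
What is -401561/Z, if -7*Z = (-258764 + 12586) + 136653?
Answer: -2810927/109525 ≈ -25.665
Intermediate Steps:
Z = 109525/7 (Z = -((-258764 + 12586) + 136653)/7 = -(-246178 + 136653)/7 = -⅐*(-109525) = 109525/7 ≈ 15646.)
-401561/Z = -401561/109525/7 = -401561*7/109525 = -2810927/109525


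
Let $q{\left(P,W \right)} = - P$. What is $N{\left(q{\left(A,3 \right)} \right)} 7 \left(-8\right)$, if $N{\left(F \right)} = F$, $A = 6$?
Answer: $336$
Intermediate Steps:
$N{\left(q{\left(A,3 \right)} \right)} 7 \left(-8\right) = \left(-1\right) 6 \cdot 7 \left(-8\right) = \left(-6\right) 7 \left(-8\right) = \left(-42\right) \left(-8\right) = 336$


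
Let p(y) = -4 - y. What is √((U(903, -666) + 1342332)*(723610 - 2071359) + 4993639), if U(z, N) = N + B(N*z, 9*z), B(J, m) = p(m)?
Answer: 14*I*√9169721781 ≈ 1.3406e+6*I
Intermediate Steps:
B(J, m) = -4 - m
U(z, N) = -4 + N - 9*z (U(z, N) = N + (-4 - 9*z) = -4 + N - 9*z)
√((U(903, -666) + 1342332)*(723610 - 2071359) + 4993639) = √(((-4 - 666 - 9*903) + 1342332)*(723610 - 2071359) + 4993639) = √(((-4 - 666 - 8127) + 1342332)*(-1347749) + 4993639) = √((-8797 + 1342332)*(-1347749) + 4993639) = √(1333535*(-1347749) + 4993639) = √(-1797270462715 + 4993639) = √(-1797265469076) = 14*I*√9169721781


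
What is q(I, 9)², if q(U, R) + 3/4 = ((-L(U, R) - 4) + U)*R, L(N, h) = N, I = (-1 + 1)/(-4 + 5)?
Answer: 21609/16 ≈ 1350.6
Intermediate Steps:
I = 0 (I = 0/1 = 0*1 = 0)
q(U, R) = -¾ - 4*R (q(U, R) = -¾ + ((-U - 4) + U)*R = -¾ + ((-4 - U) + U)*R = -¾ - 4*R)
q(I, 9)² = (-¾ - 4*9)² = (-¾ - 36)² = (-147/4)² = 21609/16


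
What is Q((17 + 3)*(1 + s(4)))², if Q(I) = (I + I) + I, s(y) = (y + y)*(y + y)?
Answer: 15210000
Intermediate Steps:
s(y) = 4*y² (s(y) = (2*y)*(2*y) = 4*y²)
Q(I) = 3*I (Q(I) = 2*I + I = 3*I)
Q((17 + 3)*(1 + s(4)))² = (3*((17 + 3)*(1 + 4*4²)))² = (3*(20*(1 + 4*16)))² = (3*(20*(1 + 64)))² = (3*(20*65))² = (3*1300)² = 3900² = 15210000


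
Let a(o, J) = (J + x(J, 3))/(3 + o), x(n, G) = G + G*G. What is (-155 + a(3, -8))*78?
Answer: -12038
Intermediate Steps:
x(n, G) = G + G²
a(o, J) = (12 + J)/(3 + o) (a(o, J) = (J + 3*(1 + 3))/(3 + o) = (J + 3*4)/(3 + o) = (J + 12)/(3 + o) = (12 + J)/(3 + o))
(-155 + a(3, -8))*78 = (-155 + (12 - 8)/(3 + 3))*78 = (-155 + 4/6)*78 = (-155 + (⅙)*4)*78 = (-155 + ⅔)*78 = -463/3*78 = -12038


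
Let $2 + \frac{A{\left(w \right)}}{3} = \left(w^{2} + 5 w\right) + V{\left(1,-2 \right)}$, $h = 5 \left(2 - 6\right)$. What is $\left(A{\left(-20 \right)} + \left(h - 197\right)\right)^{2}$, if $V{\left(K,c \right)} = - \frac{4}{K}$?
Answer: $442225$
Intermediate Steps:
$h = -20$ ($h = 5 \left(-4\right) = -20$)
$A{\left(w \right)} = -18 + 3 w^{2} + 15 w$ ($A{\left(w \right)} = -6 + 3 \left(\left(w^{2} + 5 w\right) - \frac{4}{1}\right) = -6 + 3 \left(\left(w^{2} + 5 w\right) - 4\right) = -6 + 3 \left(-4 + w^{2} + 5 w\right) = -6 + \left(-12 + 3 w^{2} + 15 w\right) = -18 + 3 w^{2} + 15 w$)
$\left(A{\left(-20 \right)} + \left(h - 197\right)\right)^{2} = \left(\left(-18 + 3 \left(-20\right)^{2} + 15 \left(-20\right)\right) - 217\right)^{2} = \left(\left(-18 + 3 \cdot 400 - 300\right) - 217\right)^{2} = \left(\left(-18 + 1200 - 300\right) - 217\right)^{2} = \left(882 - 217\right)^{2} = 665^{2} = 442225$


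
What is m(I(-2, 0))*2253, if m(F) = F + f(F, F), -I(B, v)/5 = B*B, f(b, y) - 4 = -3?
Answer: -42807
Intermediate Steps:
f(b, y) = 1 (f(b, y) = 4 - 3 = 1)
I(B, v) = -5*B² (I(B, v) = -5*B*B = -5*B²)
m(F) = 1 + F (m(F) = F + 1 = 1 + F)
m(I(-2, 0))*2253 = (1 - 5*(-2)²)*2253 = (1 - 5*4)*2253 = (1 - 20)*2253 = -19*2253 = -42807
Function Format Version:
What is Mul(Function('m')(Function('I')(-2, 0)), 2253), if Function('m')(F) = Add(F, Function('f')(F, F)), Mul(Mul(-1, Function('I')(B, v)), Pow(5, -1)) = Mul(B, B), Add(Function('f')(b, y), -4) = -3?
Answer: -42807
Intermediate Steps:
Function('f')(b, y) = 1 (Function('f')(b, y) = Add(4, -3) = 1)
Function('I')(B, v) = Mul(-5, Pow(B, 2)) (Function('I')(B, v) = Mul(-5, Mul(B, B)) = Mul(-5, Pow(B, 2)))
Function('m')(F) = Add(1, F) (Function('m')(F) = Add(F, 1) = Add(1, F))
Mul(Function('m')(Function('I')(-2, 0)), 2253) = Mul(Add(1, Mul(-5, Pow(-2, 2))), 2253) = Mul(Add(1, Mul(-5, 4)), 2253) = Mul(Add(1, -20), 2253) = Mul(-19, 2253) = -42807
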